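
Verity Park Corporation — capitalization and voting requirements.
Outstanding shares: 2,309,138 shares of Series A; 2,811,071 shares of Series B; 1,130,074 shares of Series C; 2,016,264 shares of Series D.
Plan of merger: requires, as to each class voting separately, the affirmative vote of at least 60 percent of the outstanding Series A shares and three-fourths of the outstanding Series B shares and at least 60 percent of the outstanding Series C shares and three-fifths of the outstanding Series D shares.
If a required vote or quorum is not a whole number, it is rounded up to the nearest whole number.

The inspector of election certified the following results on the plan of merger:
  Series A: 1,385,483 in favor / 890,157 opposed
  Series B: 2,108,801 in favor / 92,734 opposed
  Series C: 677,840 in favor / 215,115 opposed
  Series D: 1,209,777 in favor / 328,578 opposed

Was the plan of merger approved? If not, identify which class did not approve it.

Not approved — the Series C shares did not give the required vote.

Series A: 3/5 of 2309138 = 1385482.80, rounded up to 1385483; 1,385,483 required, 1,385,483 in favor — approved.
Series B: 3/4 of 2811071 = 2108303.25, rounded up to 2108304; 2,108,304 required, 2,108,801 in favor — approved.
Series C: 3/5 of 1130074 = 678044.40, rounded up to 678045; 678,045 required, 677,840 in favor — not approved.
Series D: 3/5 of 2016264 = 1209758.40, rounded up to 1209759; 1,209,759 required, 1,209,777 in favor — approved.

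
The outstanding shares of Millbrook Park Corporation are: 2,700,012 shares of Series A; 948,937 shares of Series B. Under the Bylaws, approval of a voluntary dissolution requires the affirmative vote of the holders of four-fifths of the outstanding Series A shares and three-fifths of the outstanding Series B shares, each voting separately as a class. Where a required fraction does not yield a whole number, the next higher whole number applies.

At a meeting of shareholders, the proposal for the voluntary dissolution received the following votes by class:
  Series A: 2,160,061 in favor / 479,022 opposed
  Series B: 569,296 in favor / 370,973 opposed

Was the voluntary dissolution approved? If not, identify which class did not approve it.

Series A: 4/5 of 2700012 = 2160009.60, rounded up to 2160010; 2,160,010 required, 2,160,061 in favor — approved.
Series B: 3/5 of 948937 = 569362.20, rounded up to 569363; 569,363 required, 569,296 in favor — not approved.

Not approved — the Series B shares did not give the required vote.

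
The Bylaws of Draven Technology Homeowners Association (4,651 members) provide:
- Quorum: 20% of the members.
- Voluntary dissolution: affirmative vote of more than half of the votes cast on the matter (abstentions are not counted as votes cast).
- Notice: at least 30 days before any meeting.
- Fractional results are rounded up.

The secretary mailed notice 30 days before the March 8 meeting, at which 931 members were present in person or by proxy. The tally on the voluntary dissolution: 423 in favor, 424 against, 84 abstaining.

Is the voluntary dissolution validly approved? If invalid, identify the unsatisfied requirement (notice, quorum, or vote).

Notice: 30 days given; 30 required. Satisfied.
Quorum: 20% of 4,651 = 930.20, rounded up to 931; 931 present. Satisfied.
Vote: requires a majority of the votes cast (931 − 84 abstaining = 847); a majority of 847 is 424, so 424 needed; 423 in favor. Not satisfied.

Invalid — vote requirement not satisfied.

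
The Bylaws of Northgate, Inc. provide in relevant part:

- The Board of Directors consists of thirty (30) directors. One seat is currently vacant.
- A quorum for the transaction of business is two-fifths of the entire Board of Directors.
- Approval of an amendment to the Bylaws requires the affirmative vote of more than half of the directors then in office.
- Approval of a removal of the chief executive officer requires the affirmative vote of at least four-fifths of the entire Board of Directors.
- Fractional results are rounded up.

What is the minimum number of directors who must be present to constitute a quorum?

12

2/5 of 30 = 12.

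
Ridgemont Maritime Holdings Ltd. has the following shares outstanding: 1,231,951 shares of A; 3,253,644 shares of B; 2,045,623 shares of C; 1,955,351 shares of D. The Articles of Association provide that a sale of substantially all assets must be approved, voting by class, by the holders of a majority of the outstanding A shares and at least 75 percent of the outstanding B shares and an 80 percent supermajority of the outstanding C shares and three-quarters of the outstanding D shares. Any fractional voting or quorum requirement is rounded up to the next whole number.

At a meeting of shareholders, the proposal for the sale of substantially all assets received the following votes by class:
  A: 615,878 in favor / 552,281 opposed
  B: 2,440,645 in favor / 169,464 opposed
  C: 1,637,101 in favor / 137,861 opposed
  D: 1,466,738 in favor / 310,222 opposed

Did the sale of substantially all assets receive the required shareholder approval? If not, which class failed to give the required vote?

A: a majority of 1231951 is 615976; 615,976 required, 615,878 in favor — not approved.
B: 3/4 of 3253644 = 2440233; 2,440,233 required, 2,440,645 in favor — approved.
C: 4/5 of 2045623 = 1636498.40, rounded up to 1636499; 1,636,499 required, 1,637,101 in favor — approved.
D: 3/4 of 1955351 = 1466513.25, rounded up to 1466514; 1,466,514 required, 1,466,738 in favor — approved.

Not approved — the A shares did not give the required vote.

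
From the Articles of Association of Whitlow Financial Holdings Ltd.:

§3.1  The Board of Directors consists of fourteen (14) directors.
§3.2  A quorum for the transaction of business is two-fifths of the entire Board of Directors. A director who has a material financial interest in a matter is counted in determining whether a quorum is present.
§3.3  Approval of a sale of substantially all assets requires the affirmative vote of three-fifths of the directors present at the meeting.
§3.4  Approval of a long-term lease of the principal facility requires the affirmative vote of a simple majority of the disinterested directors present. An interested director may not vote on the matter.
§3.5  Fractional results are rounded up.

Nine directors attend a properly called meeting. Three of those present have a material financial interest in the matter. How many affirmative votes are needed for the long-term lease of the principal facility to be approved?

4

The long-term lease of the principal facility requires a majority of the disinterested directors present (9 − 3 = 6).
A majority of 6 is 4.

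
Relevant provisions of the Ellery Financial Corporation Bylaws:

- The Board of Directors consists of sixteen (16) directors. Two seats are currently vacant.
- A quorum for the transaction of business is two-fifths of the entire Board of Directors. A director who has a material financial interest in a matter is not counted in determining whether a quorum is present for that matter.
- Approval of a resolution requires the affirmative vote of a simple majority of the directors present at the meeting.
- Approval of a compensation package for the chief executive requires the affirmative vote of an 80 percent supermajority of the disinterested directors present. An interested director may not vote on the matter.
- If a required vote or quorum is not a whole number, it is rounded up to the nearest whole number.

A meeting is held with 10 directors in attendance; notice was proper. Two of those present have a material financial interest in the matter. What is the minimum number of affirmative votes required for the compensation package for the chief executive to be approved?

The compensation package for the chief executive requires four-fifths of the disinterested directors present (10 − 2 = 8).
4/5 of 8 = 6.40, rounded up to 7.

7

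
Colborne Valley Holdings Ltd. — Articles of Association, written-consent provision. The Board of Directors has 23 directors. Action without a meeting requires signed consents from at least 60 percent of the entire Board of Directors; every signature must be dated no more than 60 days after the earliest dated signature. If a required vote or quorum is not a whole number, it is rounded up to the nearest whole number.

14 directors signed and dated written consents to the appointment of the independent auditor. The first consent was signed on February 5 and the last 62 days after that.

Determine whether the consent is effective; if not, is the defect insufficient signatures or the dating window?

Signatures required: at least 60 percent of 23 — 3/5 of 23 = 13.80, rounded up to 14, so 14 needed; 14 signed. Sufficient.
Dating window: the latest signature is 62 days after the earliest; the limit is 60 days. Outside the window.

Not effective — dating-window requirement not satisfied.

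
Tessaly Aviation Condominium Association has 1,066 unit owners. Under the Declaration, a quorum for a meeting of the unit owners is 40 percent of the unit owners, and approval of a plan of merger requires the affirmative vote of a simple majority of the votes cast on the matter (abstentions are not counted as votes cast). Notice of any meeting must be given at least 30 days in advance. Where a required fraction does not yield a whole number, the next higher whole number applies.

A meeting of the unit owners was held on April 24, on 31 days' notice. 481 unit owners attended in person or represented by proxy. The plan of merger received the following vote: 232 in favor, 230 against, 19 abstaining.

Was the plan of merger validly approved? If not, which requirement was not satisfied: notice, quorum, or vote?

Notice: 31 days given; 30 required. Satisfied.
Quorum: 40% of 1,066 = 426.40, rounded up to 427; 481 present. Satisfied.
Vote: requires a majority of the votes cast (481 − 19 abstaining = 462); a majority of 462 is 232, so 232 needed; 232 in favor. Satisfied.

Valid — all requirements satisfied.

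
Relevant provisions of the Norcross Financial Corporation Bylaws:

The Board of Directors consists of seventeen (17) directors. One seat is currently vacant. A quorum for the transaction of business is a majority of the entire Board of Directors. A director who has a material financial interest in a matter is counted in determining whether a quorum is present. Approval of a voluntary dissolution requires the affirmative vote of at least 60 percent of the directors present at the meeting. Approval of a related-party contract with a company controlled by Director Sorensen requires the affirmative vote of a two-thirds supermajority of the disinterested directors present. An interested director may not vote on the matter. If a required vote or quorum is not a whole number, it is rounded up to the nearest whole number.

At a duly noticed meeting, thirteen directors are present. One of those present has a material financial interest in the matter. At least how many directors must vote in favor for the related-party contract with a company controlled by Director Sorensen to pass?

The related-party contract with a company controlled by Director Sorensen requires two-thirds of the disinterested directors present (13 − 1 = 12).
2/3 of 12 = 8.

8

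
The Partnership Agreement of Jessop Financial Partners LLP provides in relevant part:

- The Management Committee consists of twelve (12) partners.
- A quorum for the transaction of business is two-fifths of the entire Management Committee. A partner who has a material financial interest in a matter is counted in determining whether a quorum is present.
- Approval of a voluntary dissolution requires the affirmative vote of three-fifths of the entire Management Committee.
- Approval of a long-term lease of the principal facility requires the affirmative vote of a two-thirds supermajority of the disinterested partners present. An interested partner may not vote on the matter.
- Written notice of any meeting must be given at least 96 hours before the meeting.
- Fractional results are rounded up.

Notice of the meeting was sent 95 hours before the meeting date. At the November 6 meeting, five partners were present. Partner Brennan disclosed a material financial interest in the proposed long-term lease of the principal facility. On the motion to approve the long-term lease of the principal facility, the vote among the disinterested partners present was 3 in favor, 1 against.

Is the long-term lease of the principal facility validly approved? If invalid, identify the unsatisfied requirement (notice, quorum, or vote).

Notice: 95 hours given; 96 required (95 < 96). Not satisfied.
Quorum: 5 present (interested partners count toward quorum); quorum is 5. Satisfied.
Vote: the long-term lease of the principal facility requires two-thirds of the disinterested partners present (5 − 1 = 4). 2/3 of 4 = 2.67, rounded up to 3, so 3 affirmative votes are needed; 3 voted in favor. Satisfied.

Invalid — notice requirement not satisfied.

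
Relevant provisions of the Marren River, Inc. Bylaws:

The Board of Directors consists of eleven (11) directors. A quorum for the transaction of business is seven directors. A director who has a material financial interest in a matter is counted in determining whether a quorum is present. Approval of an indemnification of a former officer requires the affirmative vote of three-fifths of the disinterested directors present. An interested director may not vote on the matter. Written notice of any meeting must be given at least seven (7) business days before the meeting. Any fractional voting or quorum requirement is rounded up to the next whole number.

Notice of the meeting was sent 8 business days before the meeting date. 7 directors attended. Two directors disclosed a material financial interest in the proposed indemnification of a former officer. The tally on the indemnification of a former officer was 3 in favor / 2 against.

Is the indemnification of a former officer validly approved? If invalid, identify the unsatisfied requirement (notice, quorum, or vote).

Valid — all requirements satisfied.

Notice: 8 business days given; 7 required (8 ≥ 7). Satisfied.
Quorum: 7 present (interested directors count toward quorum); quorum is 7. Satisfied.
Vote: the indemnification of a former officer requires three-fifths of the disinterested directors present (7 − 2 = 5). 3/5 of 5 = 3, so 3 affirmative votes are needed; 3 voted in favor. Satisfied.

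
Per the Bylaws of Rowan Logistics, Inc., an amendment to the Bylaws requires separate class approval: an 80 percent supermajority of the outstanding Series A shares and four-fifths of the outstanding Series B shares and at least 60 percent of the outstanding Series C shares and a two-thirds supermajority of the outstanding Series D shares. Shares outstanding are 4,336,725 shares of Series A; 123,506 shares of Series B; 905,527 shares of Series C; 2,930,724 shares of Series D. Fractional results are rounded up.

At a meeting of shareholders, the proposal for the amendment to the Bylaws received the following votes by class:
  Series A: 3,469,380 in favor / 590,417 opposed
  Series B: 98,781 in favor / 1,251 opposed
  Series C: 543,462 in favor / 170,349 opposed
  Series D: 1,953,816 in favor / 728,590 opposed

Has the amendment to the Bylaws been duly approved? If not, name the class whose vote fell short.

Not approved — the Series B shares did not give the required vote.

Series A: 4/5 of 4336725 = 3469380; 3,469,380 required, 3,469,380 in favor — approved.
Series B: 4/5 of 123506 = 98804.80, rounded up to 98805; 98,805 required, 98,781 in favor — not approved.
Series C: 3/5 of 905527 = 543316.20, rounded up to 543317; 543,317 required, 543,462 in favor — approved.
Series D: 2/3 of 2930724 = 1953816; 1,953,816 required, 1,953,816 in favor — approved.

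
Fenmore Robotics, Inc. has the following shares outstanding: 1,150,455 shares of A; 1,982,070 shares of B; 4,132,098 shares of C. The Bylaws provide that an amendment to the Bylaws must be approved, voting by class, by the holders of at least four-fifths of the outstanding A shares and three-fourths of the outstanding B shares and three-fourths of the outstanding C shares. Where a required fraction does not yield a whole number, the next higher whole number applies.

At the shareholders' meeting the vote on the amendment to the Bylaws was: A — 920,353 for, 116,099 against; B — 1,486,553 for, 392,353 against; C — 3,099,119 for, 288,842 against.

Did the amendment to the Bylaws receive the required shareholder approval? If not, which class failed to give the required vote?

Not approved — the A shares did not give the required vote.

A: 4/5 of 1150455 = 920364; 920,364 required, 920,353 in favor — not approved.
B: 3/4 of 1982070 = 1486552.50, rounded up to 1486553; 1,486,553 required, 1,486,553 in favor — approved.
C: 3/4 of 4132098 = 3099073.50, rounded up to 3099074; 3,099,074 required, 3,099,119 in favor — approved.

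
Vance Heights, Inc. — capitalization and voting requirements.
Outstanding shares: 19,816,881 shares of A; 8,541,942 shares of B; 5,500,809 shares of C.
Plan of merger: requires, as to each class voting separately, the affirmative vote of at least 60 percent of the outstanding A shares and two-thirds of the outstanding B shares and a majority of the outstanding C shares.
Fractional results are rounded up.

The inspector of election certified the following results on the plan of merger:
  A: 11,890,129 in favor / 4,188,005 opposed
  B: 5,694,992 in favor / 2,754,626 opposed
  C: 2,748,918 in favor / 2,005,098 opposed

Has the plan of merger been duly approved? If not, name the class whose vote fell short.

Not approved — the C shares did not give the required vote.

A: 3/5 of 19816881 = 11890128.60, rounded up to 11890129; 11,890,129 required, 11,890,129 in favor — approved.
B: 2/3 of 8541942 = 5694628; 5,694,628 required, 5,694,992 in favor — approved.
C: a majority of 5500809 is 2750405; 2,750,405 required, 2,748,918 in favor — not approved.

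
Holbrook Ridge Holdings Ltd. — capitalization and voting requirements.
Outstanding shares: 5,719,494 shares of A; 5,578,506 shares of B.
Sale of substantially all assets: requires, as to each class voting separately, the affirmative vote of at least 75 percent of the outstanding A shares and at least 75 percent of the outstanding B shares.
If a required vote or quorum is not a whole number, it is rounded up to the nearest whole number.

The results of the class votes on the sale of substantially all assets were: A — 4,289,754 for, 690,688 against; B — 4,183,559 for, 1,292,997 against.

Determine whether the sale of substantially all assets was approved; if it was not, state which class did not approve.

A: 3/4 of 5719494 = 4289620.50, rounded up to 4289621; 4,289,621 required, 4,289,754 in favor — approved.
B: 3/4 of 5578506 = 4183879.50, rounded up to 4183880; 4,183,880 required, 4,183,559 in favor — not approved.

Not approved — the B shares did not give the required vote.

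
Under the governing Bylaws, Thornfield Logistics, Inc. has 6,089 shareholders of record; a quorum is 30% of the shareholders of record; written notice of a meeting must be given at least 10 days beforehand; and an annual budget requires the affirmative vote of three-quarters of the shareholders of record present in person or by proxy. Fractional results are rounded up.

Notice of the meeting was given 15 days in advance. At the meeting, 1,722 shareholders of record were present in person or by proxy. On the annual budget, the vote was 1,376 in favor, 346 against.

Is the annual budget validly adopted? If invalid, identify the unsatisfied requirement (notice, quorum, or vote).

Invalid — quorum requirement not satisfied.

Notice: 15 days given; 10 required. Satisfied.
Quorum: 30% of 6,089 = 1,826.70, rounded up to 1,827; 1,722 present. Not satisfied.
Vote: requires three-fourths of those present (1,722); 3/4 of 1722 = 1291.50, rounded up to 1292, so 1,292 needed; 1,376 in favor. Satisfied.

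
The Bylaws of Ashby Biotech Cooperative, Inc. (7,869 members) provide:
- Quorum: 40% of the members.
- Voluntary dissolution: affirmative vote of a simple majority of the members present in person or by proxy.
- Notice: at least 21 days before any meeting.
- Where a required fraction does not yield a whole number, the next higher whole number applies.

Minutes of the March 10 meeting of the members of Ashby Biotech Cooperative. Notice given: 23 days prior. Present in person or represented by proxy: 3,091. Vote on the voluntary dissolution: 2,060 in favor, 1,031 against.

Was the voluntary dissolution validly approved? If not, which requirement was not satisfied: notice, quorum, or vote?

Notice: 23 days given; 21 required. Satisfied.
Quorum: 40% of 7,869 = 3,147.60, rounded up to 3,148; 3,091 present. Not satisfied.
Vote: requires a majority of those present (3,091); a majority of 3091 is 1546, so 1,546 needed; 2,060 in favor. Satisfied.

Invalid — quorum requirement not satisfied.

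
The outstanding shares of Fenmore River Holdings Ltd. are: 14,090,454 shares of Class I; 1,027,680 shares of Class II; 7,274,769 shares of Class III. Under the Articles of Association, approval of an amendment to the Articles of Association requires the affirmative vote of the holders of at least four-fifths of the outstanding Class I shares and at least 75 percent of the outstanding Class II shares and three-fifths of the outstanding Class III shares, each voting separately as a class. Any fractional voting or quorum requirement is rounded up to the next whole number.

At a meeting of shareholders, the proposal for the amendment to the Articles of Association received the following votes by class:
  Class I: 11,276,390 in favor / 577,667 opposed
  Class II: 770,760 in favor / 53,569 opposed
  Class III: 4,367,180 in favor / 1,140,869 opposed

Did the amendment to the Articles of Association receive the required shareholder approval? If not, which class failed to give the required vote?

Approved — every class gave the required vote.

Class I: 4/5 of 14090454 = 11272363.20, rounded up to 11272364; 11,272,364 required, 11,276,390 in favor — approved.
Class II: 3/4 of 1027680 = 770760; 770,760 required, 770,760 in favor — approved.
Class III: 3/5 of 7274769 = 4364861.40, rounded up to 4364862; 4,364,862 required, 4,367,180 in favor — approved.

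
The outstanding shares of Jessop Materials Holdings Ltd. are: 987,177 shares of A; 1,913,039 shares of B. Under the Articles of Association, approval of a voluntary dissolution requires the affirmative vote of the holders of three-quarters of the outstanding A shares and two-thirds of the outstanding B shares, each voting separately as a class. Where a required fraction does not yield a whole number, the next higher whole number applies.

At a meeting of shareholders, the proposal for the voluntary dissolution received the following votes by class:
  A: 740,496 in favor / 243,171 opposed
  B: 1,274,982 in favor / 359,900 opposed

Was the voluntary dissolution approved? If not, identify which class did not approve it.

Not approved — the B shares did not give the required vote.

A: 3/4 of 987177 = 740382.75, rounded up to 740383; 740,383 required, 740,496 in favor — approved.
B: 2/3 of 1913039 = 1275359.33, rounded up to 1275360; 1,275,360 required, 1,274,982 in favor — not approved.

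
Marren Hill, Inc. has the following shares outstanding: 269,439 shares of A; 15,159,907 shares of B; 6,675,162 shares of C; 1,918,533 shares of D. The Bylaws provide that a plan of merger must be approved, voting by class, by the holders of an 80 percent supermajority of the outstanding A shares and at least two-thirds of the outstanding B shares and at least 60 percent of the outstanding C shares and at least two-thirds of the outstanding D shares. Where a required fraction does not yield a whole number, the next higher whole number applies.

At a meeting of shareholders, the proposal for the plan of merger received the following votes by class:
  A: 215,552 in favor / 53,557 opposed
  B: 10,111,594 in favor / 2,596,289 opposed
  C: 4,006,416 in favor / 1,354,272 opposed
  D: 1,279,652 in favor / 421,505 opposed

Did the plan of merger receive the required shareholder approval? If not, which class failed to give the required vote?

A: 4/5 of 269439 = 215551.20, rounded up to 215552; 215,552 required, 215,552 in favor — approved.
B: 2/3 of 15159907 = 10106604.67, rounded up to 10106605; 10,106,605 required, 10,111,594 in favor — approved.
C: 3/5 of 6675162 = 4005097.20, rounded up to 4005098; 4,005,098 required, 4,006,416 in favor — approved.
D: 2/3 of 1918533 = 1279022; 1,279,022 required, 1,279,652 in favor — approved.

Approved — every class gave the required vote.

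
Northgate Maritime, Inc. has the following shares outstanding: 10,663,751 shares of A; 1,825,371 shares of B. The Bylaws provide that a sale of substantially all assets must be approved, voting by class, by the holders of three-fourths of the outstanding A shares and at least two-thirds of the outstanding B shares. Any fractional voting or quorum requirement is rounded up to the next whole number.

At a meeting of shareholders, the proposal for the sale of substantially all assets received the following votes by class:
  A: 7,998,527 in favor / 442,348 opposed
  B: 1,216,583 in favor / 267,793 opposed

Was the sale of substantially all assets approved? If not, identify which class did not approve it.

A: 3/4 of 10663751 = 7997813.25, rounded up to 7997814; 7,997,814 required, 7,998,527 in favor — approved.
B: 2/3 of 1825371 = 1216914; 1,216,914 required, 1,216,583 in favor — not approved.

Not approved — the B shares did not give the required vote.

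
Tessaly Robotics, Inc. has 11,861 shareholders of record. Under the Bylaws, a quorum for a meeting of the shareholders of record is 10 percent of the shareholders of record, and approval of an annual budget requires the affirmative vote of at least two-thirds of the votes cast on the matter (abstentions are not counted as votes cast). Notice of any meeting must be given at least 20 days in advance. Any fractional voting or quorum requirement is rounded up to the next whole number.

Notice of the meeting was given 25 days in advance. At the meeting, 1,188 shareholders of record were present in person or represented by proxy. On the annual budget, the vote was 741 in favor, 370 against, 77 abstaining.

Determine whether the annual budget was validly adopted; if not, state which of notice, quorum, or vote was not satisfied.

Valid — all requirements satisfied.

Notice: 25 days given; 20 required. Satisfied.
Quorum: 10% of 11,861 = 1,186.10, rounded up to 1,187; 1,188 present. Satisfied.
Vote: requires two-thirds of the votes cast (1,188 − 77 abstaining = 1,111); 2/3 of 1111 = 740.67, rounded up to 741, so 741 needed; 741 in favor. Satisfied.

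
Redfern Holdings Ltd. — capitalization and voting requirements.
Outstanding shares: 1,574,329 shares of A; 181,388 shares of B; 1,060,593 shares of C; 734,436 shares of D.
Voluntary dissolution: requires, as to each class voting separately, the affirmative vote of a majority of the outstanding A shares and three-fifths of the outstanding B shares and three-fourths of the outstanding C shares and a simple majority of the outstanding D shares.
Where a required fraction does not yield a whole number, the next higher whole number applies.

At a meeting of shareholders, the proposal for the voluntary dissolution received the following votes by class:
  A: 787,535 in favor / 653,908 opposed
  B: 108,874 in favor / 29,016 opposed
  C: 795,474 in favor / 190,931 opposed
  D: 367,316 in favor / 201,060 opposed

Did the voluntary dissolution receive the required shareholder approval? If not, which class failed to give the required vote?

A: a majority of 1574329 is 787165; 787,165 required, 787,535 in favor — approved.
B: 3/5 of 181388 = 108832.80, rounded up to 108833; 108,833 required, 108,874 in favor — approved.
C: 3/4 of 1060593 = 795444.75, rounded up to 795445; 795,445 required, 795,474 in favor — approved.
D: a majority of 734436 is 367219; 367,219 required, 367,316 in favor — approved.

Approved — every class gave the required vote.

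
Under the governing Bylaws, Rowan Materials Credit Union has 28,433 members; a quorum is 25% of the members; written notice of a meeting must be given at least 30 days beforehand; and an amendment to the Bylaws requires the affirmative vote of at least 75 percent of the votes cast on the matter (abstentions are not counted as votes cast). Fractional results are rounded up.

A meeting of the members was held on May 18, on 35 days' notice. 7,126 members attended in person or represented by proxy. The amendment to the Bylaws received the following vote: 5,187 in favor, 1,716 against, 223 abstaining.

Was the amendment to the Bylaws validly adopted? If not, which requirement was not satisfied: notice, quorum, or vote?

Valid — all requirements satisfied.

Notice: 35 days given; 30 required. Satisfied.
Quorum: 25% of 28,433 = 7,108.25, rounded up to 7,109; 7,126 present. Satisfied.
Vote: requires three-fourths of the votes cast (7,126 − 223 abstaining = 6,903); 3/4 of 6903 = 5177.25, rounded up to 5178, so 5,178 needed; 5,187 in favor. Satisfied.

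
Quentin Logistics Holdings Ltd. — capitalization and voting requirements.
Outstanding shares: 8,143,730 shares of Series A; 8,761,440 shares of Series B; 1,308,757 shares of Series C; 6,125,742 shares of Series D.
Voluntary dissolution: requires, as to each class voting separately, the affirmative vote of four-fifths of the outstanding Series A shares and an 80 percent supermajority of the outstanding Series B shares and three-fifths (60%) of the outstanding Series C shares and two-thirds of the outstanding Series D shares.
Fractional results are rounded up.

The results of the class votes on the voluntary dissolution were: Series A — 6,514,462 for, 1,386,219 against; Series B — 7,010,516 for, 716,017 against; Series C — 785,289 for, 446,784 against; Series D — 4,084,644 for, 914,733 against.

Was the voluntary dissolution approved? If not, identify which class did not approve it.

Series A: 4/5 of 8143730 = 6514984; 6,514,984 required, 6,514,462 in favor — not approved.
Series B: 4/5 of 8761440 = 7009152; 7,009,152 required, 7,010,516 in favor — approved.
Series C: 3/5 of 1308757 = 785254.20, rounded up to 785255; 785,255 required, 785,289 in favor — approved.
Series D: 2/3 of 6125742 = 4083828; 4,083,828 required, 4,084,644 in favor — approved.

Not approved — the Series A shares did not give the required vote.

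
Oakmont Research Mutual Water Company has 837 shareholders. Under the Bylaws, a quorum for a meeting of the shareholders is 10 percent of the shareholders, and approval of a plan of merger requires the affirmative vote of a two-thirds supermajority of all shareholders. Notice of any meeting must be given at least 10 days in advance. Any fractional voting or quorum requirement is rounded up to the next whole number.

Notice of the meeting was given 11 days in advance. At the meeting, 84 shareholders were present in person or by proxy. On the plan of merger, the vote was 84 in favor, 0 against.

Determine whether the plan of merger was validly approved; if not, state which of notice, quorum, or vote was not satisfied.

Invalid — vote requirement not satisfied.

Notice: 11 days given; 10 required. Satisfied.
Quorum: 10% of 837 = 83.70, rounded up to 84; 84 present. Satisfied.
Vote: requires two-thirds of all shareholders (837); 2/3 of 837 = 558, so 558 needed; 84 in favor. Not satisfied.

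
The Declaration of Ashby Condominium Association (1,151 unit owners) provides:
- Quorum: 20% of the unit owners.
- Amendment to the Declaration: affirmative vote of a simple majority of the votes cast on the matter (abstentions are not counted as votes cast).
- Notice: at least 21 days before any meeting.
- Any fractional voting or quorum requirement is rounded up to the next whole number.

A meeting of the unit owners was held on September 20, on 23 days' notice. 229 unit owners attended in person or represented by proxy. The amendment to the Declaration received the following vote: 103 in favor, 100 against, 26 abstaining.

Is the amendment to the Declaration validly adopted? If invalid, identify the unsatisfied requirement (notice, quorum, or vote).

Invalid — quorum requirement not satisfied.

Notice: 23 days given; 21 required. Satisfied.
Quorum: 20% of 1,151 = 230.20, rounded up to 231; 229 present. Not satisfied.
Vote: requires a majority of the votes cast (229 − 26 abstaining = 203); a majority of 203 is 102, so 102 needed; 103 in favor. Satisfied.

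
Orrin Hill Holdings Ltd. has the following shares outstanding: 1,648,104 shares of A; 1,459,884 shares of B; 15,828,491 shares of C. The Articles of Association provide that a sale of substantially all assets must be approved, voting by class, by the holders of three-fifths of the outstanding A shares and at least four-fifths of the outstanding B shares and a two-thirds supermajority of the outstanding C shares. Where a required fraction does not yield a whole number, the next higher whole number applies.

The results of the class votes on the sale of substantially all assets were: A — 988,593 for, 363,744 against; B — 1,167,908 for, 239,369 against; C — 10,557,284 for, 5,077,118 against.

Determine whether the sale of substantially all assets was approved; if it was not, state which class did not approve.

A: 3/5 of 1648104 = 988862.40, rounded up to 988863; 988,863 required, 988,593 in favor — not approved.
B: 4/5 of 1459884 = 1167907.20, rounded up to 1167908; 1,167,908 required, 1,167,908 in favor — approved.
C: 2/3 of 15828491 = 10552327.33, rounded up to 10552328; 10,552,328 required, 10,557,284 in favor — approved.

Not approved — the A shares did not give the required vote.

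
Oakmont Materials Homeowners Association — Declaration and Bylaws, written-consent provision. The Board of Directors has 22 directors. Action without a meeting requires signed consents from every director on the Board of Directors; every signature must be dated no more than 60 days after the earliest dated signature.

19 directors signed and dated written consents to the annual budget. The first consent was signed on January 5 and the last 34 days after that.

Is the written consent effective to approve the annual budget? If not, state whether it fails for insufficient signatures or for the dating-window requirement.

Not effective — insufficient signatures.

Signatures required: every one of 22 — unanimous means all 22, so 22 needed; 19 signed. Insufficient.
Dating window: the latest signature is 34 days after the earliest; the limit is 60 days. Within the window.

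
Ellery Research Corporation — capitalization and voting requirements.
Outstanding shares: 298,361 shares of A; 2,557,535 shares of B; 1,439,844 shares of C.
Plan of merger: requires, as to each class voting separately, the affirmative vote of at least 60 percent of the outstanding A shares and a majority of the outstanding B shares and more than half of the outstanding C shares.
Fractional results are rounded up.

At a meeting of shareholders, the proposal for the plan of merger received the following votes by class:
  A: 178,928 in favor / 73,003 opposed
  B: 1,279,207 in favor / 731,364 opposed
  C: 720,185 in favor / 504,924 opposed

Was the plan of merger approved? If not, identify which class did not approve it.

A: 3/5 of 298361 = 179016.60, rounded up to 179017; 179,017 required, 178,928 in favor — not approved.
B: a majority of 2557535 is 1278768; 1,278,768 required, 1,279,207 in favor — approved.
C: a majority of 1439844 is 719923; 719,923 required, 720,185 in favor — approved.

Not approved — the A shares did not give the required vote.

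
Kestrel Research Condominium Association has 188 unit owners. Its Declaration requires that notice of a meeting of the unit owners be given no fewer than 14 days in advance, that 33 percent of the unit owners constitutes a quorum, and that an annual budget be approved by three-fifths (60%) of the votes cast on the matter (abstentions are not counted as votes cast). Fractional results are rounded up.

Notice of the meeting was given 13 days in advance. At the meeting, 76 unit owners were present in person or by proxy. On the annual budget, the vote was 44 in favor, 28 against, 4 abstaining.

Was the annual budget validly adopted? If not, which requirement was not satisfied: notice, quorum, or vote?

Notice: 13 days given; 14 required. Not satisfied.
Quorum: 33% of 188 = 62.04, rounded up to 63; 76 present. Satisfied.
Vote: requires three-fifths of the votes cast (76 − 4 abstaining = 72); 3/5 of 72 = 43.20, rounded up to 44, so 44 needed; 44 in favor. Satisfied.

Invalid — notice requirement not satisfied.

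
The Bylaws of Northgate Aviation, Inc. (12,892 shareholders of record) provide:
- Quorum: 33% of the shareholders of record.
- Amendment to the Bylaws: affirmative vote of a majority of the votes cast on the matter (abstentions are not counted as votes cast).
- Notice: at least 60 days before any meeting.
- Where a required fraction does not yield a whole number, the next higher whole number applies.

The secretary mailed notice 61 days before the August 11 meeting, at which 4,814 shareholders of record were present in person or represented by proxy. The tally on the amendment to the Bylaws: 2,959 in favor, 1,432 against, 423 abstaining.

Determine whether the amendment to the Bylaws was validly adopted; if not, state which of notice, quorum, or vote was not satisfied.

Valid — all requirements satisfied.

Notice: 61 days given; 60 required. Satisfied.
Quorum: 33% of 12,892 = 4,254.36, rounded up to 4,255; 4,814 present. Satisfied.
Vote: requires a majority of the votes cast (4,814 − 423 abstaining = 4,391); a majority of 4391 is 2196, so 2,196 needed; 2,959 in favor. Satisfied.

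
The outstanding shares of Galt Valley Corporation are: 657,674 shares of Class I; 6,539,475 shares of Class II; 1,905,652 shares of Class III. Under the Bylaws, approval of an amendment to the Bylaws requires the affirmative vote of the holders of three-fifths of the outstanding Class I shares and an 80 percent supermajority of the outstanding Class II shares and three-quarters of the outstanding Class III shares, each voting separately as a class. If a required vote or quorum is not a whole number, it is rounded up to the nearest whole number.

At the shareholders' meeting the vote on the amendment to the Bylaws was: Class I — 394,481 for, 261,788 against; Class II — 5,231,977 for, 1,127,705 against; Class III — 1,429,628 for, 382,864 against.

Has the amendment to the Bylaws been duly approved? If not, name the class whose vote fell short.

Not approved — the Class I shares did not give the required vote.

Class I: 3/5 of 657674 = 394604.40, rounded up to 394605; 394,605 required, 394,481 in favor — not approved.
Class II: 4/5 of 6539475 = 5231580; 5,231,580 required, 5,231,977 in favor — approved.
Class III: 3/4 of 1905652 = 1429239; 1,429,239 required, 1,429,628 in favor — approved.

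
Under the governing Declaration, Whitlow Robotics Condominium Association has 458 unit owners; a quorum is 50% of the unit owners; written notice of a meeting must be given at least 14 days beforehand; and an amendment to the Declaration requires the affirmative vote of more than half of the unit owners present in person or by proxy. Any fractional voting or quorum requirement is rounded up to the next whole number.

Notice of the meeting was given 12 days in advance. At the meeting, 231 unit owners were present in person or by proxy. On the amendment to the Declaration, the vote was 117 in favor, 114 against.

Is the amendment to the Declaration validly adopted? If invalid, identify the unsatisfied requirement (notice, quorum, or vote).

Invalid — notice requirement not satisfied.

Notice: 12 days given; 14 required. Not satisfied.
Quorum: 50% of 458 = 229; 231 present. Satisfied.
Vote: requires a majority of those present (231); a majority of 231 is 116, so 116 needed; 117 in favor. Satisfied.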